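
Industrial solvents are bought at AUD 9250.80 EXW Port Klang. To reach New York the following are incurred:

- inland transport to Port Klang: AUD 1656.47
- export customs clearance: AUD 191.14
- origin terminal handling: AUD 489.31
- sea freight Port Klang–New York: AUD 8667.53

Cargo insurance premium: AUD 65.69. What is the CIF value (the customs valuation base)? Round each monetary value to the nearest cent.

CIF = EXW price + pre-shipment costs + freight + insurance
CIF = 9250.80 + 1656.47 + 191.14 + 489.31 + 8667.53 + 65.69 = 20320.94

CIF value: AUD 20320.94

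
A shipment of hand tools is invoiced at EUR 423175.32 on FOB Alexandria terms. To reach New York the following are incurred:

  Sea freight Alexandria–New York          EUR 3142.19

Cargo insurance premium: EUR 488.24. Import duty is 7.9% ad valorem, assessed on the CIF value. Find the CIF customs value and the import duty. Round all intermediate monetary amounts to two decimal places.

CIF = FOB price + freight + insurance
CIF = 423175.32 + 3142.19 + 488.24 = 426805.75
Import duty = 426805.75 × 7.9% = 33717.65

CIF value: EUR 426805.75; import duty: EUR 33717.65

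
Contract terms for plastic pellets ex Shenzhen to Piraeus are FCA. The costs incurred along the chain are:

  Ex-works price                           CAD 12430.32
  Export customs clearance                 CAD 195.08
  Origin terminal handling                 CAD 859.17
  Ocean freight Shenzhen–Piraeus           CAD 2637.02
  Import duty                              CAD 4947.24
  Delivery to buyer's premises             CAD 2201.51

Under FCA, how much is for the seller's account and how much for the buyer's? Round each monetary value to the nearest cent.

FCA: the seller delivers export-cleared goods to the carrier; the buyer bears costs from that point.
Seller's account: goods 12430.32 + export clearance 195.08 = 12625.40
Buyer's account: origin terminal 859.17 + freight 2637.02 + duty 4947.24 + delivery 2201.51 = 10644.94

Seller: CAD 12625.40; buyer: CAD 10644.94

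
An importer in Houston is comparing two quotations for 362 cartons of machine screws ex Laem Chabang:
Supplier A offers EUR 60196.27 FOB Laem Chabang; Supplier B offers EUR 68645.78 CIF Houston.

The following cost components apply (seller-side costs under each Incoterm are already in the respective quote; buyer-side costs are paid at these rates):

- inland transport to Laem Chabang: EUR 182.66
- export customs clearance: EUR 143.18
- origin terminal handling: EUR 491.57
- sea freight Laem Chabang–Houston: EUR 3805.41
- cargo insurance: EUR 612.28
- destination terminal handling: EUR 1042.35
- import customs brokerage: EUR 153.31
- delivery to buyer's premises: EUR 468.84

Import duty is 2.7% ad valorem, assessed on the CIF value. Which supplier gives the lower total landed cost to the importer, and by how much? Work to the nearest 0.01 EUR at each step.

Supplier A (FOB):
CIF value = FOB price + freight + insurance = 60196.27 + 3805.41 + 612.28 = 64613.96
Import duty = 64613.96 × 2.7% = 1744.58
Buyer bears (A): 3805.41 + 612.28 + 1042.35 + 153.31 + 468.84 = 6082.19
Landed cost (A) = invoice 60196.27 + 6082.19 + duty 1744.58 = 68023.04
Supplier B (CIF):
The CIF price already equals the CIF value: 68645.78
Import duty = 68645.78 × 2.7% = 1853.44
Buyer bears (B): 1042.35 + 153.31 + 468.84 = 1664.50
Landed cost (B) = invoice 68645.78 + 1664.50 + duty 1853.44 = 72163.72
Difference = |68023.04 − 72163.72| = 4140.68

Supplier A is cheaper by EUR 4140.68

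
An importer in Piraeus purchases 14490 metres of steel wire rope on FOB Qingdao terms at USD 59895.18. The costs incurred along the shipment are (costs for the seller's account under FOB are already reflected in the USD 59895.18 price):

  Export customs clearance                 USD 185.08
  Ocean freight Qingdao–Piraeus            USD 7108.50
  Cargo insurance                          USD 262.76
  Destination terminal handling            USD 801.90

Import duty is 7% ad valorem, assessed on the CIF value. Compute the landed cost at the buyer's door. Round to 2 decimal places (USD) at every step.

FOB: the seller bears costs until goods are on board at the origin port; the buyer bears freight, insurance and all costs thereafter.
Already in the invoice (seller's account under FOB): export clearance — exclude.
CIF value = FOB price + freight + insurance = 59895.18 + 7108.50 + 262.76 = 67266.44
Import duty = 67266.44 × 7% = 4708.65
Buyer bears: freight 7108.50 + insurance 262.76 + destination terminal 801.90 + duty 4708.65 = 12881.81
Landed cost = invoice 59895.18 + 12881.81 = 72776.99

Total landed cost: USD 72776.99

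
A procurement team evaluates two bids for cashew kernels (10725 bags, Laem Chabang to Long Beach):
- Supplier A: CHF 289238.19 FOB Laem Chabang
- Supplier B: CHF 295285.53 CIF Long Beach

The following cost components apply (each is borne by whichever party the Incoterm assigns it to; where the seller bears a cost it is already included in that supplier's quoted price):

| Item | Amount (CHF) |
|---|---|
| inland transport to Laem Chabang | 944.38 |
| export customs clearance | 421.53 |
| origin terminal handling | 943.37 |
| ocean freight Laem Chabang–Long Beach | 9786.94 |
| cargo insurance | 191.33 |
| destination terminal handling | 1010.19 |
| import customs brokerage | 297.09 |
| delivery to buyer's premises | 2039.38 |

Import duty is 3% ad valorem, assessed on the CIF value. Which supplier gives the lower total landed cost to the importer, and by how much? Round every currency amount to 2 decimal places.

Supplier A (FOB):
CIF value = FOB price + freight + insurance = 289238.19 + 9786.94 + 191.33 = 299216.46
Import duty = 299216.46 × 3% = 8976.49
Buyer bears (A): 9786.94 + 191.33 + 1010.19 + 297.09 + 2039.38 = 13324.93
Landed cost (A) = invoice 289238.19 + 13324.93 + duty 8976.49 = 311539.61
Supplier B (CIF):
The CIF price already equals the CIF value: 295285.53
Import duty = 295285.53 × 3% = 8858.57
Buyer bears (B): 1010.19 + 297.09 + 2039.38 = 3346.66
Landed cost (B) = invoice 295285.53 + 3346.66 + duty 8858.57 = 307490.76
Difference = |311539.61 − 307490.76| = 4048.85

Supplier B is cheaper by CHF 4048.85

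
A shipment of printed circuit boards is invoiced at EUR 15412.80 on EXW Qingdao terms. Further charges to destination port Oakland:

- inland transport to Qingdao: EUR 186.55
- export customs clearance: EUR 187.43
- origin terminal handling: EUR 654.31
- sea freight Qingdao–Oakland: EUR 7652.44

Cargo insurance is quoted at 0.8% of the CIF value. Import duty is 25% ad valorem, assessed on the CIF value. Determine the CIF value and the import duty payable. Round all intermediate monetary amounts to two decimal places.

CIF value: EUR 24287.83; import duty: EUR 6071.96

Let C be the CIF value. C = EXW price + pre-shipment costs + freight + 0.8% × C
C − 0.8% × C = 15412.80 + 186.55 + 187.43 + 654.31 + 7652.44
0.992 × C = 24093.53
C = 24093.53 / 0.992 = 24287.83
Insurance premium = 0.8% × 24287.83 = 194.30
Import duty = 24287.83 × 25% = 6071.96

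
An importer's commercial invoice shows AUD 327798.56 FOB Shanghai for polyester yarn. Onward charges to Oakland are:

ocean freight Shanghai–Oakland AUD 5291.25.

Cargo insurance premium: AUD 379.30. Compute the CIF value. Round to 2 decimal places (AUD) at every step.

CIF = FOB price + freight + insurance
CIF = 327798.56 + 5291.25 + 379.30 = 333469.11

CIF value: AUD 333469.11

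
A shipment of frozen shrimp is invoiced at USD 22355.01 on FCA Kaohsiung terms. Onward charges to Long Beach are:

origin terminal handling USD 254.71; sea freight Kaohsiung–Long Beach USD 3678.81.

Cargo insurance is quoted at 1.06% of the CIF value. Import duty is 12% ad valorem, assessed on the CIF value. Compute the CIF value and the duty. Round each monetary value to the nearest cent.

Let C be the CIF value. C = FCA price + pre-shipment costs + freight + 1.06% × C
C − 1.06% × C = 22355.01 + 254.71 + 3678.81
0.9894 × C = 26288.53
C = 26288.53 / 0.9894 = 26570.17
Insurance premium = 1.06% × 26570.17 = 281.64
Import duty = 26570.17 × 12% = 3188.42

CIF value: USD 26570.17; import duty: USD 3188.42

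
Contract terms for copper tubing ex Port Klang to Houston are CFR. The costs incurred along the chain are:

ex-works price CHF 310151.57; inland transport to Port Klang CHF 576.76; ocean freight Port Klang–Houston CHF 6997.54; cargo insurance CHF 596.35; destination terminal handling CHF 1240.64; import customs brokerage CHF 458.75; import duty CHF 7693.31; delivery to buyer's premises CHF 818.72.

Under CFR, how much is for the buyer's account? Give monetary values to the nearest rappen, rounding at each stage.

Buyer's account: CHF 10807.77

CFR: the seller pays costs through ocean freight to the destination port, but not insurance.
Seller's account: goods 310151.57 + inland to port 576.76 + freight 6997.54 = 317725.87
Buyer's account: insurance 596.35 + destination terminal 1240.64 + brokerage 458.75 + duty 7693.31 + delivery 818.72 = 10807.77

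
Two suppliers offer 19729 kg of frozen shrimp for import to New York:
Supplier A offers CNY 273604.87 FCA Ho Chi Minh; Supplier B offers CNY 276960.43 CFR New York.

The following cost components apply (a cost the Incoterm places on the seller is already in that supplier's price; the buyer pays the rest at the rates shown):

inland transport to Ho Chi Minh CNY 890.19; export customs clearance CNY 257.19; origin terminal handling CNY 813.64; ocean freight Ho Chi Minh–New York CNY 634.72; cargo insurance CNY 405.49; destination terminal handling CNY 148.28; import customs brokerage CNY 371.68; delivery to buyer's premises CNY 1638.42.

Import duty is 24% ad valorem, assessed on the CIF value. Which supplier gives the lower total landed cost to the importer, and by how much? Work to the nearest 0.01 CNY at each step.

Supplier A (FCA):
CIF value = FCA price + origin terminal + freight + insurance = 273604.87 + 813.64 + 634.72 + 405.49 = 275458.72
Import duty = 275458.72 × 24% = 66110.09
Buyer bears (A): 813.64 + 634.72 + 405.49 + 148.28 + 371.68 + 1638.42 = 4012.23
Landed cost (A) = invoice 273604.87 + 4012.23 + duty 66110.09 = 343727.19
Supplier B (CFR):
CIF value = CFR price + insurance = 276960.43 + 405.49 = 277365.92
Import duty = 277365.92 × 24% = 66567.82
Buyer bears (B): 405.49 + 148.28 + 371.68 + 1638.42 = 2563.87
Landed cost (B) = invoice 276960.43 + 2563.87 + duty 66567.82 = 346092.12
Difference = |343727.19 − 346092.12| = 2364.93

Supplier A is cheaper by CNY 2364.93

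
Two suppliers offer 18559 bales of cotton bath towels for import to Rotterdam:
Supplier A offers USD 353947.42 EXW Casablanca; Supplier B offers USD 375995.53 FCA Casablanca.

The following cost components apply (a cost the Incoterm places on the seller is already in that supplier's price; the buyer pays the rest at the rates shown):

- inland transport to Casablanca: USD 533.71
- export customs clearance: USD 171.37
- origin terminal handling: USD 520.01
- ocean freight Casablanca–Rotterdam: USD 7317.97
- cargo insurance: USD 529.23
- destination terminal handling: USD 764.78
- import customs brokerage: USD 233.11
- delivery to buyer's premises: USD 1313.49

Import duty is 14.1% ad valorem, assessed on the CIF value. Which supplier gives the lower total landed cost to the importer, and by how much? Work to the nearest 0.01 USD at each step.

Supplier A (EXW):
CIF value = EXW price + inland to port + export clearance + origin terminal + freight + insurance = 353947.42 + 533.71 + 171.37 + 520.01 + 7317.97 + 529.23 = 363019.71
Import duty = 363019.71 × 14.1% = 51185.78
Buyer bears (A): 533.71 + 171.37 + 520.01 + 7317.97 + 529.23 + 764.78 + 233.11 + 1313.49 = 11383.67
Landed cost (A) = invoice 353947.42 + 11383.67 + duty 51185.78 = 416516.87
Supplier B (FCA):
CIF value = FCA price + origin terminal + freight + insurance = 375995.53 + 520.01 + 7317.97 + 529.23 = 384362.74
Import duty = 384362.74 × 14.1% = 54195.15
Buyer bears (B): 520.01 + 7317.97 + 529.23 + 764.78 + 233.11 + 1313.49 = 10678.59
Landed cost (B) = invoice 375995.53 + 10678.59 + duty 54195.15 = 440869.27
Difference = |416516.87 − 440869.27| = 24352.40

Supplier A is cheaper by USD 24352.40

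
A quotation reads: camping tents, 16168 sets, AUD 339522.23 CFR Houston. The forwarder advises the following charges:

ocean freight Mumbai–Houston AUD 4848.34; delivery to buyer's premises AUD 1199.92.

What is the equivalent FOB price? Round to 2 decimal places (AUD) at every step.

FOB price: AUD 334673.89

Not relevant to the conversion: delivery — on the buyer under both terms; not part of either seller's price.
From CFR to FOB, the seller no longer bears: freight.
FOB price = 339522.23 − 4848.34 = 334673.89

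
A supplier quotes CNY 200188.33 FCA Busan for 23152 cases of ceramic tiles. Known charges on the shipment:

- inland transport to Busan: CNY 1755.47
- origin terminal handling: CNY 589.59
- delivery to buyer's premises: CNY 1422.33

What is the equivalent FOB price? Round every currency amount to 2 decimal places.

FOB price: CNY 200777.92

Not relevant to the conversion: inland to port — on the seller under both FCA and FOB; already in the FCA price and stays in the FOB price. delivery — on the buyer under both terms; not part of either seller's price.
From FCA to FOB, the seller additionally bears: origin terminal.
FOB price = 200188.33 + 589.59 = 200777.92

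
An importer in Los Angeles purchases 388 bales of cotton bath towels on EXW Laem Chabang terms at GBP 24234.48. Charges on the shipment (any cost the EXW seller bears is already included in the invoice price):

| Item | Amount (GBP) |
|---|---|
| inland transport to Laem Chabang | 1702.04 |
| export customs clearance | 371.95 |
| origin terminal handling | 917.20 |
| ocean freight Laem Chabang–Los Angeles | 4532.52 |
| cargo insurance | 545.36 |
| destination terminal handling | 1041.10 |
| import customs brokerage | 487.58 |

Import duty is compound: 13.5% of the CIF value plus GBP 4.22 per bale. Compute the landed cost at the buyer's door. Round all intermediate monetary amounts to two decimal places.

Total landed cost: GBP 39830.57

EXW: the seller makes goods available at their premises; the buyer bears all onward costs.
CIF value = EXW price + inland to port + export clearance + origin terminal + freight + insurance = 24234.48 + 1702.04 + 371.95 + 917.20 + 4532.52 + 545.36 = 32303.55
Ad valorem component: 32303.55 × 13.5% = 4360.98
Specific component: 388 × 4.22 = 1637.36
Import duty = 4360.98 + 1637.36 = 5998.34
Buyer bears: inland to port 1702.04 + export clearance 371.95 + origin terminal 917.20 + freight 4532.52 + insurance 545.36 + destination terminal 1041.10 + brokerage 487.58 + duty 5998.34 = 15596.09
Landed cost = invoice 24234.48 + 15596.09 = 39830.57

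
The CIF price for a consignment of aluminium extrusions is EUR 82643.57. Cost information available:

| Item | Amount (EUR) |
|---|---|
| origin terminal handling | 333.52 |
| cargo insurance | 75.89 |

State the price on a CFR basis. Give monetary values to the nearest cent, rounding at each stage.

Not relevant to the conversion: origin terminal — on the seller under both CIF and CFR; already in the CIF price and stays in the CFR price.
From CIF to CFR, the seller no longer bears: insurance.
CFR price = 82643.57 − 75.89 = 82567.68

CFR price: EUR 82567.68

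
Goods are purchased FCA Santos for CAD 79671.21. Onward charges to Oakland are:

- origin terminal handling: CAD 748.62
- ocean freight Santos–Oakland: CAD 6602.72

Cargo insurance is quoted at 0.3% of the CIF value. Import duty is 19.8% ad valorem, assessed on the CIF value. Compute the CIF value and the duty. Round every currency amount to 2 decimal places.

CIF value: CAD 87284.40; import duty: CAD 17282.31

Let C be the CIF value. C = FCA price + pre-shipment costs + freight + 0.3% × C
C − 0.3% × C = 79671.21 + 748.62 + 6602.72
0.997 × C = 87022.55
C = 87022.55 / 0.997 = 87284.40
Insurance premium = 0.3% × 87284.40 = 261.85
Import duty = 87284.40 × 19.8% = 17282.31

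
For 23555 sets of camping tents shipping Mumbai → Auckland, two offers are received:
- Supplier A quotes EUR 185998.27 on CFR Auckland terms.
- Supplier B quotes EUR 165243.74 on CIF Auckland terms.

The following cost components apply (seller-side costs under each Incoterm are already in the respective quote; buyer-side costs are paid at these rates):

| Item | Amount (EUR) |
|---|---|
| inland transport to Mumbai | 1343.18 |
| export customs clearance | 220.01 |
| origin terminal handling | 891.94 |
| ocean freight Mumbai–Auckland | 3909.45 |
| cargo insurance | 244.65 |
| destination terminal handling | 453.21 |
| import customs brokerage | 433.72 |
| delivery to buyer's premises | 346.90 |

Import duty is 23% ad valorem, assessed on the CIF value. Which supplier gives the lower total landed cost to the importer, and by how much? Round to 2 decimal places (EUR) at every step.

Supplier B is cheaper by EUR 25828.99

Supplier A (CFR):
CIF value = CFR price + insurance = 185998.27 + 244.65 = 186242.92
Import duty = 186242.92 × 23% = 42835.87
Buyer bears (A): 244.65 + 453.21 + 433.72 + 346.90 = 1478.48
Landed cost (A) = invoice 185998.27 + 1478.48 + duty 42835.87 = 230312.62
Supplier B (CIF):
The CIF price already equals the CIF value: 165243.74
Import duty = 165243.74 × 23% = 38006.06
Buyer bears (B): 453.21 + 433.72 + 346.90 = 1233.83
Landed cost (B) = invoice 165243.74 + 1233.83 + duty 38006.06 = 204483.63
Difference = |230312.62 − 204483.63| = 25828.99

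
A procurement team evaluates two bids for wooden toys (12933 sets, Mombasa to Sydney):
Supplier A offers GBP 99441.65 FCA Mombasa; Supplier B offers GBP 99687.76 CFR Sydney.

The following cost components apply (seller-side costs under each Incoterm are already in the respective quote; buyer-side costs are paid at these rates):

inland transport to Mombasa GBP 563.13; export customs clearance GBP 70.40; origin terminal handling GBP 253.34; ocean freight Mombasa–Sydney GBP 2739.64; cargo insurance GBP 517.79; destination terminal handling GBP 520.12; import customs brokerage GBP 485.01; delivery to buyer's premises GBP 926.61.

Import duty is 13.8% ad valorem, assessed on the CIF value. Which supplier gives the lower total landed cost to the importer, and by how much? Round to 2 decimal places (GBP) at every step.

Supplier B is cheaper by GBP 3125.93

Supplier A (FCA):
CIF value = FCA price + origin terminal + freight + insurance = 99441.65 + 253.34 + 2739.64 + 517.79 = 102952.42
Import duty = 102952.42 × 13.8% = 14207.43
Buyer bears (A): 253.34 + 2739.64 + 517.79 + 520.12 + 485.01 + 926.61 = 5442.51
Landed cost (A) = invoice 99441.65 + 5442.51 + duty 14207.43 = 119091.59
Supplier B (CFR):
CIF value = CFR price + insurance = 99687.76 + 517.79 = 100205.55
Import duty = 100205.55 × 13.8% = 13828.37
Buyer bears (B): 517.79 + 520.12 + 485.01 + 926.61 = 2449.53
Landed cost (B) = invoice 99687.76 + 2449.53 + duty 13828.37 = 115965.66
Difference = |119091.59 − 115965.66| = 3125.93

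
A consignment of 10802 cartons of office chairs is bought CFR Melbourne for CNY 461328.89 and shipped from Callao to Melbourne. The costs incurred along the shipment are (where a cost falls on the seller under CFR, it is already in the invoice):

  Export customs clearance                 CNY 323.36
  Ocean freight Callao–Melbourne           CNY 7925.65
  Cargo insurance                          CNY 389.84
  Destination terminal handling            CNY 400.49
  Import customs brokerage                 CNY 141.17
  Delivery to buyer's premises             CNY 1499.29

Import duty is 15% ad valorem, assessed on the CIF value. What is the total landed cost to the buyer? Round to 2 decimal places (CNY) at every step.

CFR: the seller pays costs through ocean freight to the destination port, but not insurance.
Already in the invoice (seller's account under CFR): export clearance, freight — exclude.
CIF value = CFR price + insurance = 461328.89 + 389.84 = 461718.73
Import duty = 461718.73 × 15% = 69257.81
Buyer bears: insurance 389.84 + destination terminal 400.49 + brokerage 141.17 + delivery 1499.29 + duty 69257.81 = 71688.60
Landed cost = invoice 461328.89 + 71688.60 = 533017.49

Total landed cost: CNY 533017.49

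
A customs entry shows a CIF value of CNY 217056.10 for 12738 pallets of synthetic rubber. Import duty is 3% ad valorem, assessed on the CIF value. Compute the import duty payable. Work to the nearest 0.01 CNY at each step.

Import duty: CNY 6511.68

Import duty = 217056.10 × 3% = 6511.68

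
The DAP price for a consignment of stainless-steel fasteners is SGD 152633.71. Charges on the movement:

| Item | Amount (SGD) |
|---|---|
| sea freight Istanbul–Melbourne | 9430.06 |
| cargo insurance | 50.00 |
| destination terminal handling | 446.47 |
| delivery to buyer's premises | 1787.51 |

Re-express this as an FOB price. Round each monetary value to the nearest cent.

FOB price: SGD 140919.67

From DAP to FOB, the seller no longer bears: freight, insurance, destination terminal, delivery.
FOB price = 152633.71 − 9430.06 − 50.00 − 446.47 − 1787.51 = 140919.67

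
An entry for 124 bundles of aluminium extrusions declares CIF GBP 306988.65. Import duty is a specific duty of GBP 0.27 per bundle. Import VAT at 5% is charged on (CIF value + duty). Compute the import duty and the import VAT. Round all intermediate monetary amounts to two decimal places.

Import duty: GBP 33.48; import VAT: GBP 15351.11

Import duty = 124 × 0.27 = 33.48
VAT base = CIF + duty = 306988.65 + 33.48 = 307022.13
Import VAT = 307022.13 × 5% = 15351.11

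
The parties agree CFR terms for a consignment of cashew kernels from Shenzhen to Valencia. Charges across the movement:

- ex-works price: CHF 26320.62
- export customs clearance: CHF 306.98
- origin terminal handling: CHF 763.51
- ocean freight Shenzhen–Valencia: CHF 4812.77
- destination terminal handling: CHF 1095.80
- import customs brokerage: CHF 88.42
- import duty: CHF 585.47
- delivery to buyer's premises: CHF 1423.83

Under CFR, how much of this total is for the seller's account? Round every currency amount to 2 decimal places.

Seller's account: CHF 32203.88

CFR: the seller pays costs through ocean freight to the destination port, but not insurance.
Seller's account: goods 26320.62 + export clearance 306.98 + origin terminal 763.51 + freight 4812.77 = 32203.88
Buyer's account: destination terminal 1095.80 + brokerage 88.42 + duty 585.47 + delivery 1423.83 = 3193.52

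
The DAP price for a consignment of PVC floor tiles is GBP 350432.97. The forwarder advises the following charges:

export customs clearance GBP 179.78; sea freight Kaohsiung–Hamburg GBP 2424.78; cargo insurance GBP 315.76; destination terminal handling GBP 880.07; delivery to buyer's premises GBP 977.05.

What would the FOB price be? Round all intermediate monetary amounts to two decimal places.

Not relevant to the conversion: export clearance — on the seller under both DAP and FOB; already in the DAP price and stays in the FOB price.
From DAP to FOB, the seller no longer bears: freight, insurance, destination terminal, delivery.
FOB price = 350432.97 − 2424.78 − 315.76 − 880.07 − 977.05 = 345835.31

FOB price: GBP 345835.31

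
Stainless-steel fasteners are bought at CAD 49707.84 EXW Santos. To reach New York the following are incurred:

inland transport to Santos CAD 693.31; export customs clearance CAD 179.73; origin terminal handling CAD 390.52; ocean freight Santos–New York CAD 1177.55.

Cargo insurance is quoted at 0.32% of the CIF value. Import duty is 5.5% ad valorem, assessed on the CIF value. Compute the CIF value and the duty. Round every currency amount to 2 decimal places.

Let C be the CIF value. C = EXW price + pre-shipment costs + freight + 0.32% × C
C − 0.32% × C = 49707.84 + 693.31 + 179.73 + 390.52 + 1177.55
0.9968 × C = 52148.95
C = 52148.95 / 0.9968 = 52316.36
Insurance premium = 0.32% × 52316.36 = 167.41
Import duty = 52316.36 × 5.5% = 2877.40

CIF value: CAD 52316.36; import duty: CAD 2877.40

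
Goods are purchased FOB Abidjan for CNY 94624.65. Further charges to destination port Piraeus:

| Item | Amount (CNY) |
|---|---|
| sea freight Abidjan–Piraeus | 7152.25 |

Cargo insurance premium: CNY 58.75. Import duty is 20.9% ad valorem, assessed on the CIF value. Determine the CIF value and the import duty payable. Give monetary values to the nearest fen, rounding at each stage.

CIF value: CNY 101835.65; import duty: CNY 21283.65

CIF = FOB price + freight + insurance
CIF = 94624.65 + 7152.25 + 58.75 = 101835.65
Import duty = 101835.65 × 20.9% = 21283.65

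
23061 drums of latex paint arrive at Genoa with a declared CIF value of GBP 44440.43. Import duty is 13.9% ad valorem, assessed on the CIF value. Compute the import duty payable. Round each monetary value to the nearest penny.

Import duty: GBP 6177.22

Import duty = 44440.43 × 13.9% = 6177.22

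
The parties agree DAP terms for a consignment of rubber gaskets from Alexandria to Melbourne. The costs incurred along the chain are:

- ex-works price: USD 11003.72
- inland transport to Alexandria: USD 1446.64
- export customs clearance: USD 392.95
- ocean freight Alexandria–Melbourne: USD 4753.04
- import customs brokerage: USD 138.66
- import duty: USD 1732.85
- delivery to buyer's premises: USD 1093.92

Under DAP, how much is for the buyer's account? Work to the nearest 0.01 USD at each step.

Buyer's account: USD 1871.51

DAP: the seller bears all costs to the named destination except import duty and clearance.
Seller's account: goods 11003.72 + inland to port 1446.64 + export clearance 392.95 + freight 4753.04 + delivery 1093.92 = 18690.27
Buyer's account: brokerage 138.66 + duty 1732.85 = 1871.51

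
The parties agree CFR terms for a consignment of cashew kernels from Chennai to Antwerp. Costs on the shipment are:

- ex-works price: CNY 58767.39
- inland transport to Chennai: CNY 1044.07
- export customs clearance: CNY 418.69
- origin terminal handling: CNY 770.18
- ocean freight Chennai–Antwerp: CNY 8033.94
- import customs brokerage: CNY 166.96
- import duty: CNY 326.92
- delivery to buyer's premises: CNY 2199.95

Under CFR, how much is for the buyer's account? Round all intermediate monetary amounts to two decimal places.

CFR: the seller pays costs through ocean freight to the destination port, but not insurance.
Seller's account: goods 58767.39 + inland to port 1044.07 + export clearance 418.69 + origin terminal 770.18 + freight 8033.94 = 69034.27
Buyer's account: brokerage 166.96 + duty 326.92 + delivery 2199.95 = 2693.83

Buyer's account: CNY 2693.83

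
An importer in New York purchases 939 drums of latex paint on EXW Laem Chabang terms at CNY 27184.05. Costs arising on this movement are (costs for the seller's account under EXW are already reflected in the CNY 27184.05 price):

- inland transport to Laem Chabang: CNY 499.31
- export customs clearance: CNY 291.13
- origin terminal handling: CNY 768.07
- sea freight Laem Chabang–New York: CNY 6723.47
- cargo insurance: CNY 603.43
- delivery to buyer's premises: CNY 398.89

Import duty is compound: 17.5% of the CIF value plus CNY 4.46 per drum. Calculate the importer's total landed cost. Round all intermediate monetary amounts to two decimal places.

Total landed cost: CNY 46968.45

EXW: the seller makes goods available at their premises; the buyer bears all onward costs.
CIF value = EXW price + inland to port + export clearance + origin terminal + freight + insurance = 27184.05 + 499.31 + 291.13 + 768.07 + 6723.47 + 603.43 = 36069.46
Ad valorem component: 36069.46 × 17.5% = 6312.16
Specific component: 939 × 4.46 = 4187.94
Import duty = 6312.16 + 4187.94 = 10500.10
Buyer bears: inland to port 499.31 + export clearance 291.13 + origin terminal 768.07 + freight 6723.47 + insurance 603.43 + delivery 398.89 + duty 10500.10 = 19784.40
Landed cost = invoice 27184.05 + 19784.40 = 46968.45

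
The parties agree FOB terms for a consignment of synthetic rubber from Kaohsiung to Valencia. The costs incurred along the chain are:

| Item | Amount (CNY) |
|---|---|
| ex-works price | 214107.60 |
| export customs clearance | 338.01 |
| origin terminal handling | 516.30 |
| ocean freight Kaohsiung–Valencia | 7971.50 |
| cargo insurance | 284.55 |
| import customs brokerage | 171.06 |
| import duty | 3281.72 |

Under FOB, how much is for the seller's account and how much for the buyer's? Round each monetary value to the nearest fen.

FOB: the seller bears costs until goods are on board at the origin port; the buyer bears freight, insurance and all costs thereafter.
Seller's account: goods 214107.60 + export clearance 338.01 + origin terminal 516.30 = 214961.91
Buyer's account: freight 7971.50 + insurance 284.55 + brokerage 171.06 + duty 3281.72 = 11708.83

Seller: CNY 214961.91; buyer: CNY 11708.83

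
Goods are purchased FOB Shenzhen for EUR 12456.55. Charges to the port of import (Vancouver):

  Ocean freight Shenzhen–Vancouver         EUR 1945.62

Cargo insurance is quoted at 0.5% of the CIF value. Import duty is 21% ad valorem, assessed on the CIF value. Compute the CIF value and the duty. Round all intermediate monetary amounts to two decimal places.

Let C be the CIF value. C = FOB price + freight + 0.5% × C
C − 0.5% × C = 12456.55 + 1945.62
0.995 × C = 14402.17
C = 14402.17 / 0.995 = 14474.54
Insurance premium = 0.5% × 14474.54 = 72.37
Import duty = 14474.54 × 21% = 3039.65

CIF value: EUR 14474.54; import duty: EUR 3039.65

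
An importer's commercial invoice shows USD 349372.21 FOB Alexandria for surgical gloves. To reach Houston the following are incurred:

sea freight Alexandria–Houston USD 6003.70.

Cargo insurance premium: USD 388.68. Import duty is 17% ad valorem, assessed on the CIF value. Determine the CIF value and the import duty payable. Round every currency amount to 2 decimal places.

CIF value: USD 355764.59; import duty: USD 60479.98

CIF = FOB price + freight + insurance
CIF = 349372.21 + 6003.70 + 388.68 = 355764.59
Import duty = 355764.59 × 17% = 60479.98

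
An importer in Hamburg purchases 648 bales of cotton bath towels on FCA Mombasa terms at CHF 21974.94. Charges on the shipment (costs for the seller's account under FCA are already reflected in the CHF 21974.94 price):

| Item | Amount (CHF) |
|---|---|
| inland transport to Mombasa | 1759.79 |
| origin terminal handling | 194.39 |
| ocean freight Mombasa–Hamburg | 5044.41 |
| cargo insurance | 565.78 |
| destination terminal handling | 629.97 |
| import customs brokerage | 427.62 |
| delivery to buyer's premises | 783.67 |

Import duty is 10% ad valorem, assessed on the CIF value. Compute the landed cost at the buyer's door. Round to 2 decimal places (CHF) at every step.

Total landed cost: CHF 32398.73

FCA: the seller delivers export-cleared goods to the carrier; the buyer bears costs from that point.
Already in the invoice (seller's account under FCA): inland to port — exclude.
CIF value = FCA price + origin terminal + freight + insurance = 21974.94 + 194.39 + 5044.41 + 565.78 = 27779.52
Import duty = 27779.52 × 10% = 2777.95
Buyer bears: origin terminal 194.39 + freight 5044.41 + insurance 565.78 + destination terminal 629.97 + brokerage 427.62 + delivery 783.67 + duty 2777.95 = 10423.79
Landed cost = invoice 21974.94 + 10423.79 = 32398.73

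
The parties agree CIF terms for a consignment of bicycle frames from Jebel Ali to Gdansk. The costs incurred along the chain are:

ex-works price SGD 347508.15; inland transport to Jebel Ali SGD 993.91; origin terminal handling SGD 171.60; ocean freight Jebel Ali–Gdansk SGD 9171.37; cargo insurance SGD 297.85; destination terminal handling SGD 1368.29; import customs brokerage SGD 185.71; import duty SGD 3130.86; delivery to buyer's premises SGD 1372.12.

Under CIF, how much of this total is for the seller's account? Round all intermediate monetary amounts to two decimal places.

CIF: the seller pays costs through ocean freight and marine insurance to the destination port.
Seller's account: goods 347508.15 + inland to port 993.91 + origin terminal 171.60 + freight 9171.37 + insurance 297.85 = 358142.88
Buyer's account: destination terminal 1368.29 + brokerage 185.71 + duty 3130.86 + delivery 1372.12 = 6056.98

Seller's account: SGD 358142.88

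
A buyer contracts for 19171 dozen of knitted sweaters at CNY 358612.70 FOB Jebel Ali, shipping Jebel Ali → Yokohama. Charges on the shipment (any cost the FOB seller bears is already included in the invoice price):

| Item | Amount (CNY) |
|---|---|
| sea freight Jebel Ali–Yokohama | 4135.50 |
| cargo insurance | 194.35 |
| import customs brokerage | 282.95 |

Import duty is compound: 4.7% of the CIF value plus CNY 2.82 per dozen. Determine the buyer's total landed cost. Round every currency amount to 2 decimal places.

Total landed cost: CNY 434346.02

FOB: the seller bears costs until goods are on board at the origin port; the buyer bears freight, insurance and all costs thereafter.
CIF value = FOB price + freight + insurance = 358612.70 + 4135.50 + 194.35 = 362942.55
Ad valorem component: 362942.55 × 4.7% = 17058.30
Specific component: 19171 × 2.82 = 54062.22
Import duty = 17058.30 + 54062.22 = 71120.52
Buyer bears: freight 4135.50 + insurance 194.35 + brokerage 282.95 + duty 71120.52 = 75733.32
Landed cost = invoice 358612.70 + 75733.32 = 434346.02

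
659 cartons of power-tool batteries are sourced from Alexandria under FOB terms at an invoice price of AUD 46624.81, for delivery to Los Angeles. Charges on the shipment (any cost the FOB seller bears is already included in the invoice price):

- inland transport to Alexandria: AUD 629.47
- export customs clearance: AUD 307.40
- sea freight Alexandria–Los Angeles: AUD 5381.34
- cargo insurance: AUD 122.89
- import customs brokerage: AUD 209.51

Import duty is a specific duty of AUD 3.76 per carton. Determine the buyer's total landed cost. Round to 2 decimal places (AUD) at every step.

Total landed cost: AUD 54816.39

FOB: the seller bears costs until goods are on board at the origin port; the buyer bears freight, insurance and all costs thereafter.
Already in the invoice (seller's account under FOB): inland to port, export clearance — exclude.
CIF value = FOB price + freight + insurance = 46624.81 + 5381.34 + 122.89 = 52129.04
Import duty = 659 × 3.76 = 2477.84
Buyer bears: freight 5381.34 + insurance 122.89 + brokerage 209.51 + duty 2477.84 = 8191.58
Landed cost = invoice 46624.81 + 8191.58 = 54816.39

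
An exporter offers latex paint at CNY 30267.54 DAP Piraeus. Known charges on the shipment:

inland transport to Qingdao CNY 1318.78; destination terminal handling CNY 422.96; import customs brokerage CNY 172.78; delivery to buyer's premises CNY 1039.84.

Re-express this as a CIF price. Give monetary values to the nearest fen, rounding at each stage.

CIF price: CNY 28804.74

Not relevant to the conversion: inland to port — on the seller under both DAP and CIF; already in the DAP price and stays in the CIF price. brokerage — on the buyer under both terms; not part of either seller's price.
From DAP to CIF, the seller no longer bears: destination terminal, delivery.
CIF price = 30267.54 − 422.96 − 1039.84 = 28804.74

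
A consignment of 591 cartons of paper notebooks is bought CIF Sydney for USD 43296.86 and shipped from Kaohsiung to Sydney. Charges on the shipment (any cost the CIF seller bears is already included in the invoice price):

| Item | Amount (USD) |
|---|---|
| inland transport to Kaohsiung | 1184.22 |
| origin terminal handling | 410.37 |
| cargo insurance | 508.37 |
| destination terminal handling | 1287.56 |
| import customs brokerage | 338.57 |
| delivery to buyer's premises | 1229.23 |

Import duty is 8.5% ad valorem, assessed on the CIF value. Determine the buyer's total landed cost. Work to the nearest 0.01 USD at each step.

CIF: the seller pays costs through ocean freight and marine insurance to the destination port.
Already in the invoice (seller's account under CIF): inland to port, origin terminal, insurance — exclude.
The CIF price already equals the CIF value: 43296.86
Import duty = 43296.86 × 8.5% = 3680.23
Buyer bears: destination terminal 1287.56 + brokerage 338.57 + delivery 1229.23 + duty 3680.23 = 6535.59
Landed cost = invoice 43296.86 + 6535.59 = 49832.45

Total landed cost: USD 49832.45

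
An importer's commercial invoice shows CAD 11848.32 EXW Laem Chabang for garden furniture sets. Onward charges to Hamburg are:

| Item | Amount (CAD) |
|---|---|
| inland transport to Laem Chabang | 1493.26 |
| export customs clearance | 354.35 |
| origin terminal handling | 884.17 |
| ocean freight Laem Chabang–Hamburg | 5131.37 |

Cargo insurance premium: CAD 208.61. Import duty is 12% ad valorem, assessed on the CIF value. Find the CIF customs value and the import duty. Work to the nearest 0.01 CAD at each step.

CIF value: CAD 19920.08; import duty: CAD 2390.41

CIF = EXW price + pre-shipment costs + freight + insurance
CIF = 11848.32 + 1493.26 + 354.35 + 884.17 + 5131.37 + 208.61 = 19920.08
Import duty = 19920.08 × 12% = 2390.41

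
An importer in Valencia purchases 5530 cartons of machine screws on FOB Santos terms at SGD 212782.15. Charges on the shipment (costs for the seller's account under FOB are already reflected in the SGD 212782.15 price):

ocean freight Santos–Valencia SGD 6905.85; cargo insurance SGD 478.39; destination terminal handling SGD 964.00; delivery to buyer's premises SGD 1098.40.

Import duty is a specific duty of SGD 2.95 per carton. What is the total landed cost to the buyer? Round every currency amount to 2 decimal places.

Total landed cost: SGD 238542.29

FOB: the seller bears costs until goods are on board at the origin port; the buyer bears freight, insurance and all costs thereafter.
CIF value = FOB price + freight + insurance = 212782.15 + 6905.85 + 478.39 = 220166.39
Import duty = 5530 × 2.95 = 16313.50
Buyer bears: freight 6905.85 + insurance 478.39 + destination terminal 964.00 + delivery 1098.40 + duty 16313.50 = 25760.14
Landed cost = invoice 212782.15 + 25760.14 = 238542.29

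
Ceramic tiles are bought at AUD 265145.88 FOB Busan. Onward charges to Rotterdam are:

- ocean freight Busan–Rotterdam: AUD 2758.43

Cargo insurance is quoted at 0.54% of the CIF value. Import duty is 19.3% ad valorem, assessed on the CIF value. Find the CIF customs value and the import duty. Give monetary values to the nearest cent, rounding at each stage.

Let C be the CIF value. C = FOB price + freight + 0.54% × C
C − 0.54% × C = 265145.88 + 2758.43
0.9946 × C = 267904.31
C = 267904.31 / 0.9946 = 269358.85
Insurance premium = 0.54% × 269358.85 = 1454.54
Import duty = 269358.85 × 19.3% = 51986.26

CIF value: AUD 269358.85; import duty: AUD 51986.26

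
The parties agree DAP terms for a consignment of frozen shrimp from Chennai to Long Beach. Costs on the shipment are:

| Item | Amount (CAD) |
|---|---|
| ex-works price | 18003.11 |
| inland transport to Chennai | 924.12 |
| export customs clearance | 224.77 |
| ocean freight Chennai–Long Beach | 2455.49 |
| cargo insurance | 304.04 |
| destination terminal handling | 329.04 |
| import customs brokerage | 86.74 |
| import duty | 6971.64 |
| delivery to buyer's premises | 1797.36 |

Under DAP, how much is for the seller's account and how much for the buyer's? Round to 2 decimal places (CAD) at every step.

Seller: CAD 24037.93; buyer: CAD 7058.38

DAP: the seller bears all costs to the named destination except import duty and clearance.
Seller's account: goods 18003.11 + inland to port 924.12 + export clearance 224.77 + freight 2455.49 + insurance 304.04 + destination terminal 329.04 + delivery 1797.36 = 24037.93
Buyer's account: brokerage 86.74 + duty 6971.64 = 7058.38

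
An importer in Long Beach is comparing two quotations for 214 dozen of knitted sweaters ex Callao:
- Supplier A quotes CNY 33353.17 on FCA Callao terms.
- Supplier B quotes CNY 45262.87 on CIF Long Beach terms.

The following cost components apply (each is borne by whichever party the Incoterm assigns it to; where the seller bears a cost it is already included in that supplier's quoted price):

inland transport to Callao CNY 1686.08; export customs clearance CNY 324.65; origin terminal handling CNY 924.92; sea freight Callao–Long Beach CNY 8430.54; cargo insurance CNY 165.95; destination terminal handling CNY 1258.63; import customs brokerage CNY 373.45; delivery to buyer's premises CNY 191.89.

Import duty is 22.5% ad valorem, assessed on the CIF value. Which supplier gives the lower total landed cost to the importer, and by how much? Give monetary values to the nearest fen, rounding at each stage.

Supplier A is cheaper by CNY 2925.66

Supplier A (FCA):
CIF value = FCA price + origin terminal + freight + insurance = 33353.17 + 924.92 + 8430.54 + 165.95 = 42874.58
Import duty = 42874.58 × 22.5% = 9646.78
Buyer bears (A): 924.92 + 8430.54 + 165.95 + 1258.63 + 373.45 + 191.89 = 11345.38
Landed cost (A) = invoice 33353.17 + 11345.38 + duty 9646.78 = 54345.33
Supplier B (CIF):
The CIF price already equals the CIF value: 45262.87
Import duty = 45262.87 × 22.5% = 10184.15
Buyer bears (B): 1258.63 + 373.45 + 191.89 = 1823.97
Landed cost (B) = invoice 45262.87 + 1823.97 + duty 10184.15 = 57270.99
Difference = |54345.33 − 57270.99| = 2925.66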